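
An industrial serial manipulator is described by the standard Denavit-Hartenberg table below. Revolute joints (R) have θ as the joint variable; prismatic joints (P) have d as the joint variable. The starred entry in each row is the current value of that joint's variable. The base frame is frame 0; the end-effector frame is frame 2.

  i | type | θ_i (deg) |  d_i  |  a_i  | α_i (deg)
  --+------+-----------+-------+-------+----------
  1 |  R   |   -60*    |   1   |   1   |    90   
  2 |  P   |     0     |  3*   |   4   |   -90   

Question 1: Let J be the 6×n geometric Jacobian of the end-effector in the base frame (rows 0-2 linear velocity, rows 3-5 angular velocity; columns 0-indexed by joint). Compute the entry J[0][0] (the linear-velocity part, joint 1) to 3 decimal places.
5.830

axis z_0 = ẑ; lever o_n−o_0 = (-0.0981,-5.8301,1.0000)
cross product → J_v[:, 0] = (5.8301,-0.0981,0.0000)
J_ω[:, 0] = z_0
entry J[0][0] = 5.8301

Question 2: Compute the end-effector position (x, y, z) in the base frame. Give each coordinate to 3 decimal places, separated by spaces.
-0.098 -5.830 1.000

after link 1: o_1 = (0.5000, -0.8660, 1.0000)
after link 2: o_2 = (-0.0981, -5.8301, 1.0000)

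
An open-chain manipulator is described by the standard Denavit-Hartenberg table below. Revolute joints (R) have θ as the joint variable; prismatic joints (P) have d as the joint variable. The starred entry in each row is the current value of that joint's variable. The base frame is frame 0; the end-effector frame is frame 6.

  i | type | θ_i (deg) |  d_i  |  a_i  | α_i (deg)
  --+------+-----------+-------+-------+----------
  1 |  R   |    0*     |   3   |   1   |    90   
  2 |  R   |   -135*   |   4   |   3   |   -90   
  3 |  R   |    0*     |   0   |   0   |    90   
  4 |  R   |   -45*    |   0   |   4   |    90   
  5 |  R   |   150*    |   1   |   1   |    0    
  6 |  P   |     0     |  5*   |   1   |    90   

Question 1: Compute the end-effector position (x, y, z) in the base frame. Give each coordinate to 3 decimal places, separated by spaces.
after link 1: o_1 = (1.0000, 0.0000, 3.0000)
after link 2: o_2 = (-1.1213, -4.0000, 0.8787)
after link 3: o_3 = (-1.1213, -4.0000, 0.8787)
after link 4: o_4 = (-5.1213, -4.0000, 0.8787)
after link 5: o_5 = (-4.2553, -4.5000, 1.8787)
after link 6: o_6 = (-3.3893, -5.0000, 6.8787)

-3.389 -5.000 6.879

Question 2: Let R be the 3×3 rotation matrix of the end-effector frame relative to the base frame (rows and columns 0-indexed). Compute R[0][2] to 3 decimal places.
End-effector z-axis (col 2 of R) = (-0.5000,-0.8660,-0.0000)
R[0][2] = -0.5000

-0.500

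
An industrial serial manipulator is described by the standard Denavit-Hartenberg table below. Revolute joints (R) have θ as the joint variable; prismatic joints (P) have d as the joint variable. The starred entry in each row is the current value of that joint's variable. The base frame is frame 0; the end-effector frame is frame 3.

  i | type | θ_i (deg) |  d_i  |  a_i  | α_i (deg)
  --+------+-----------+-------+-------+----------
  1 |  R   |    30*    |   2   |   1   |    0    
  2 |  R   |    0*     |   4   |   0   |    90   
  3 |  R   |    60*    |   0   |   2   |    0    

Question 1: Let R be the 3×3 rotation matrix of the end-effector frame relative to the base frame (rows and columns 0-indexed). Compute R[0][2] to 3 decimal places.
End-effector z-axis (col 2 of R) = (0.5000,-0.8660,0.0000)
R[0][2] = 0.5000

0.500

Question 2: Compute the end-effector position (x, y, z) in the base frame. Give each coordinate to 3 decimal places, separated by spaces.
after link 1: o_1 = (0.8660, 0.5000, 2.0000)
after link 2: o_2 = (0.8660, 0.5000, 6.0000)
after link 3: o_3 = (1.7321, 1.0000, 7.7321)

1.732 1.000 7.732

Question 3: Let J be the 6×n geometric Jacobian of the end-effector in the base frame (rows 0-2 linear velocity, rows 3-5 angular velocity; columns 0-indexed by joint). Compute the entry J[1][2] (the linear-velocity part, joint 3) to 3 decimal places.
-0.866

axis z_2 = (0.5000,-0.8660,0.0000); lever o_n−o_2 = (0.8660,0.5000,1.7321)
cross product → J_v[:, 2] = (-1.5000,-0.8660,1.0000)
J_ω[:, 2] = z_2
entry J[1][2] = -0.8660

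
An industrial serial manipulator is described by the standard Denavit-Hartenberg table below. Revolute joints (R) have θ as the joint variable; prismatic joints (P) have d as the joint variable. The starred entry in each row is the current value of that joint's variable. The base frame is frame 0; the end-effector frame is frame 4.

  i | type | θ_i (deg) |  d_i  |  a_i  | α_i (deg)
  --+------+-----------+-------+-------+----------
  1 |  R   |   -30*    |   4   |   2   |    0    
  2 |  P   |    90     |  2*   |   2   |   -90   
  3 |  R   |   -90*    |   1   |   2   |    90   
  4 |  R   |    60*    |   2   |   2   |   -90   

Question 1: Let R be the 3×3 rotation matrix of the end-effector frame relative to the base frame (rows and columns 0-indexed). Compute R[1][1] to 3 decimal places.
0.866

End-effector y-axis (col 1 of R) = (0.5000,0.8660,-0.0000)
R[1][1] = 0.8660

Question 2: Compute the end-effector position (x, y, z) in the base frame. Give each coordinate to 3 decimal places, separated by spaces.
after link 1: o_1 = (1.7321, -1.0000, 4.0000)
after link 2: o_2 = (2.7321, 0.7321, 6.0000)
after link 3: o_3 = (1.8660, 1.2321, 8.0000)
after link 4: o_4 = (-0.6340, 0.3660, 9.0000)

-0.634 0.366 9.000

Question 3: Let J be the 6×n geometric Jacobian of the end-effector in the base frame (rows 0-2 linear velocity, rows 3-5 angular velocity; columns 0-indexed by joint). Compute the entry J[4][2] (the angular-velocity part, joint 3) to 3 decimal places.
0.500

axis z_2 = (-0.8660,0.5000,0.0000); lever o_n−o_2 = (-3.3660,-0.3660,3.0000)
cross product → J_v[:, 2] = (1.5000,2.5981,2.0000)
J_ω[:, 2] = z_2
entry J[4][2] = 0.5000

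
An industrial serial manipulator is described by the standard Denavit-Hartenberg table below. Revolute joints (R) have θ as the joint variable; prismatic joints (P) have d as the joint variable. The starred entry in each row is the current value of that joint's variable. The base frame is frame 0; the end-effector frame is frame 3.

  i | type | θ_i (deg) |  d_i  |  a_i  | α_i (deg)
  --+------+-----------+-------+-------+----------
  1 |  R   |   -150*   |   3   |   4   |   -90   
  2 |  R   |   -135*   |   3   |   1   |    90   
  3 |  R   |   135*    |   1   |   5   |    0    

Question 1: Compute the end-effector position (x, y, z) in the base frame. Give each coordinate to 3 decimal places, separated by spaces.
-1.137 -8.203 0.500

after link 1: o_1 = (-3.4641, -2.0000, 3.0000)
after link 2: o_2 = (-1.3517, -4.2445, 3.7071)
after link 3: o_3 = (-1.1367, -8.2028, 0.5000)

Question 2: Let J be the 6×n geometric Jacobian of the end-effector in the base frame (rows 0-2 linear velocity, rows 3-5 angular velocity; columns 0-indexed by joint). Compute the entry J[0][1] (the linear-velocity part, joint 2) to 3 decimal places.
2.165

axis z_1 = (0.5000,-0.8660,0.0000); lever o_n−o_1 = (2.3274,-6.2028,-2.5000)
cross product → J_v[:, 1] = (2.1651,1.2500,-1.0858)
J_ω[:, 1] = z_1
entry J[0][1] = 2.1651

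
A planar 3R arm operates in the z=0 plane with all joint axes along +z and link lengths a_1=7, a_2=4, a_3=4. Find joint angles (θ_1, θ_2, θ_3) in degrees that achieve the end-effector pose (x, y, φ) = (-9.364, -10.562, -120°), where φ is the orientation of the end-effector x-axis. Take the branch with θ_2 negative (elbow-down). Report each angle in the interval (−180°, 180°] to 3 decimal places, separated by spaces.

wrist centre = target − a_3·(cos φ, sin φ) = (-7.3640, -7.0979)
cos θ_2 = (104.6087−7²−4²)/(2·7·4) = 0.7073; θ_2 = -44.9845° (elbow-down)
β = atan2(-7.0979,-7.3640) = -136.0541°; ψ = atan2(-2.8277,9.8292) = -16.0495°
θ_1 = β − ψ = -120.0046°
θ_3 = φ − θ_1 − θ_2 = 44.9892° (wrapped to (-180°,180°])

-120.005 -44.985 44.989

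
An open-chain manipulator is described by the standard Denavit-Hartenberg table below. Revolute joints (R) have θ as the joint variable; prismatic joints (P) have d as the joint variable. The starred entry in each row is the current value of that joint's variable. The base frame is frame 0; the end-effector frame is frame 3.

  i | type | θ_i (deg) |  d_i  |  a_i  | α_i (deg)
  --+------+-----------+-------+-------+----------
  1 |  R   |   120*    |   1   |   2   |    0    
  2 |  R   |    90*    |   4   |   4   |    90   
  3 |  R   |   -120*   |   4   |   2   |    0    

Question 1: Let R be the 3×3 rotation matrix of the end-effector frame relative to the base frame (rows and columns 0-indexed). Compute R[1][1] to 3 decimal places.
End-effector y-axis (col 1 of R) = (-0.7500,-0.4330,-0.5000)
R[1][1] = -0.4330

-0.433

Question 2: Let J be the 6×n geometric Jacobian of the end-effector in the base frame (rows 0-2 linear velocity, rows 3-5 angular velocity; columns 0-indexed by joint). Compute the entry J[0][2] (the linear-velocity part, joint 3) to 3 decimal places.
axis z_2 = (-0.5000,0.8660,0.0000); lever o_n−o_2 = (-1.1340,3.9641,-1.7321)
cross product → J_v[:, 2] = (-1.5000,-0.8660,-1.0000)
J_ω[:, 2] = z_2
entry J[0][2] = -1.5000

-1.500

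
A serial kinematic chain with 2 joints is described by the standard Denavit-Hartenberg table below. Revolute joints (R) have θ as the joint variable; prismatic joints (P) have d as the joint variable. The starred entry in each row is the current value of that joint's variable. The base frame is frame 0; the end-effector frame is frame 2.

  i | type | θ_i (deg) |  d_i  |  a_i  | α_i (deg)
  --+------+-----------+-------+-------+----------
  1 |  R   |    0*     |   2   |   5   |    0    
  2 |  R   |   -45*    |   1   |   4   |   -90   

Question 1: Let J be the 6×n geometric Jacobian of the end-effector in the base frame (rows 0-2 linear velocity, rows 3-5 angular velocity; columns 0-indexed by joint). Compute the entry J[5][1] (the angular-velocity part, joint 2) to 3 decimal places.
1.000

axis z_1 = (0.0000,0.0000,1.0000); lever o_n−o_1 = (2.8284,-2.8284,1.0000)
cross product → J_v[:, 1] = (2.8284,2.8284,-0.0000)
J_ω[:, 1] = z_1
entry J[5][1] = 1.0000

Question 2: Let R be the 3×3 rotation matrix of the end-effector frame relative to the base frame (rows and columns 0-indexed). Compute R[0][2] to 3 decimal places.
0.707

End-effector z-axis (col 2 of R) = (0.7071,0.7071,0.0000)
R[0][2] = 0.7071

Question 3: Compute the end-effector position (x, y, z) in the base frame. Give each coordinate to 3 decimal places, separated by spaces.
7.828 -2.828 3.000

after link 1: o_1 = (5.0000, 0.0000, 2.0000)
after link 2: o_2 = (7.8284, -2.8284, 3.0000)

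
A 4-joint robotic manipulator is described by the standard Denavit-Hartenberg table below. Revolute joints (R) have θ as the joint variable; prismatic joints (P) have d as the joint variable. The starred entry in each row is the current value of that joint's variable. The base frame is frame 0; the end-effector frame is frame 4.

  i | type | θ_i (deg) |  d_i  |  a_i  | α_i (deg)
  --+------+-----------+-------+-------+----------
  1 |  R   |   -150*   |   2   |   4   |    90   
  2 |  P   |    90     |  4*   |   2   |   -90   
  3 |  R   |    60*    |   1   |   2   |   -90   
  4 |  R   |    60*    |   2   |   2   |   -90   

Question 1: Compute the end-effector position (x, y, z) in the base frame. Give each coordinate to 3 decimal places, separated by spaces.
-4.299 -2.018 3.768

after link 1: o_1 = (-3.4641, -2.0000, 2.0000)
after link 2: o_2 = (-5.4641, 1.4641, 4.0000)
after link 3: o_3 = (-3.7321, 0.4641, 5.0000)
after link 4: o_4 = (-4.2990, -2.0179, 3.7679)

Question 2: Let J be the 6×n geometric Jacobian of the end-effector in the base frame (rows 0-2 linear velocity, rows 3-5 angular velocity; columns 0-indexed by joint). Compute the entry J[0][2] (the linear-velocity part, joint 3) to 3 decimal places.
axis z_2 = (0.8660,0.5000,0.0000); lever o_n−o_2 = (1.1651,-3.4821,-0.2321)
cross product → J_v[:, 2] = (-0.1160,0.2010,-3.5981)
J_ω[:, 2] = z_2
entry J[0][2] = -0.1160

-0.116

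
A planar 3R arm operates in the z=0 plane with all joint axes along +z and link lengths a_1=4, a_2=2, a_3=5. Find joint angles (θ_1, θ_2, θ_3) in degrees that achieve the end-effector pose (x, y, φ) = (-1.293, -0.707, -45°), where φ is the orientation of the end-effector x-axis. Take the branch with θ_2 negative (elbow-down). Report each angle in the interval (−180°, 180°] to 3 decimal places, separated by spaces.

wrist centre = target − a_3·(cos φ, sin φ) = (-4.8285, 2.8285)
cos θ_2 = (31.3153−4²−2²)/(2·4·2) = 0.7072; θ_2 = -44.9917° (elbow-down)
β = atan2(2.8285,-4.8285) = 149.6384°; ψ = atan2(-1.4140,5.4144) = -14.6363°
θ_1 = β − ψ = 164.2747°
θ_3 = φ − θ_1 − θ_2 = -164.2830° (wrapped to (-180°,180°])

164.275 -44.992 -164.283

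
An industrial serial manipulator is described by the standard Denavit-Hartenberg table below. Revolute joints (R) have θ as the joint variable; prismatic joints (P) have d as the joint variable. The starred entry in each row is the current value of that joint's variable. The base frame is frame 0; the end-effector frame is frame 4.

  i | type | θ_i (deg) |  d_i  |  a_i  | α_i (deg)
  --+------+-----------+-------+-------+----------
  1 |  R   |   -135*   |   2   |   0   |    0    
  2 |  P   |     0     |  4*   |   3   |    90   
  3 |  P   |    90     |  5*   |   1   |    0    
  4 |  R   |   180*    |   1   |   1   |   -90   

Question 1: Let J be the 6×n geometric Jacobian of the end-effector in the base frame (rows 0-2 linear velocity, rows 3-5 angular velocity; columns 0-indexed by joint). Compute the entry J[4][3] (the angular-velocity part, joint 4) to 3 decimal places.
axis z_3 = (-0.7071,0.7071,0.0000); lever o_n−o_3 = (-0.7071,0.7071,-1.0000)
cross product → J_v[:, 3] = (-0.7071,-0.7071,0.0000)
J_ω[:, 3] = z_3
entry J[4][3] = 0.7071

0.707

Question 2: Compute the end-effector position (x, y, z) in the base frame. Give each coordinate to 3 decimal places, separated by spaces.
after link 1: o_1 = (0.0000, 0.0000, 2.0000)
after link 2: o_2 = (-2.1213, -2.1213, 6.0000)
after link 3: o_3 = (-5.6569, 1.4142, 7.0000)
after link 4: o_4 = (-6.3640, 2.1213, 6.0000)

-6.364 2.121 6.000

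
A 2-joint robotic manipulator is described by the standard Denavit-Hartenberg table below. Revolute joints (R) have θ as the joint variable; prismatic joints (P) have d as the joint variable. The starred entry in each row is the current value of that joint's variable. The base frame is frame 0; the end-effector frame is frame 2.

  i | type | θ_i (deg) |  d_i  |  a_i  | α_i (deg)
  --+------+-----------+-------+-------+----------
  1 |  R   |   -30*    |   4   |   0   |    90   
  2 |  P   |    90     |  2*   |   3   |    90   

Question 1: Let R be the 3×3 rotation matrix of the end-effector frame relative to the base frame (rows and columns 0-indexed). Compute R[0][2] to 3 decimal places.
0.866

End-effector z-axis (col 2 of R) = (0.8660,-0.5000,-0.0000)
R[0][2] = 0.8660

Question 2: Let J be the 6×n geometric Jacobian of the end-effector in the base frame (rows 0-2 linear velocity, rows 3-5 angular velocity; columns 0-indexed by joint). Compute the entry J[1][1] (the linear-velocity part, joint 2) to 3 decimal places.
prismatic axis z_1 = (-0.5000,-0.8660,0.0000)
J_v[:, 1] = z_1; J_ω[:, 1] = (0,0,0)
entry J[1][1] = -0.8660

-0.866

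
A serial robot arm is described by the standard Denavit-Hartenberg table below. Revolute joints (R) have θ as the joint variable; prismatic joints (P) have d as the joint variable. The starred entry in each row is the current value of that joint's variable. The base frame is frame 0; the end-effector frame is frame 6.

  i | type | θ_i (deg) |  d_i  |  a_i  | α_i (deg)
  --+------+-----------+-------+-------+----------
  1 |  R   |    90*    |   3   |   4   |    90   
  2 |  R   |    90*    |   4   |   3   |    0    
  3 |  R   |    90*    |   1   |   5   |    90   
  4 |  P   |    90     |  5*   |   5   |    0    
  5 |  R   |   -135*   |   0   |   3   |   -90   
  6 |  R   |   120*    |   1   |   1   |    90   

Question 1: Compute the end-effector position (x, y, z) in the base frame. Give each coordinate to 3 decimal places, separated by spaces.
after link 1: o_1 = (0.0000, 4.0000, 3.0000)
after link 2: o_2 = (4.0000, 4.0000, 6.0000)
after link 3: o_3 = (5.0000, -1.0000, 6.0000)
after link 4: o_4 = (10.0000, -1.0000, 11.0000)
after link 5: o_5 = (7.8787, -3.1213, 11.0000)
after link 6: o_6 = (8.9393, -3.4749, 10.1340)

8.939 -3.475 10.134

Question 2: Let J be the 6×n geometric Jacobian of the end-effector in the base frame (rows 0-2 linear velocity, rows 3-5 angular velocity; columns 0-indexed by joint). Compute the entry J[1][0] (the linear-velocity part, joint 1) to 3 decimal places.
axis z_0 = ẑ; lever o_n−o_0 = (8.9393,-3.4749,10.1340)
cross product → J_v[:, 0] = (3.4749,8.9393,-0.0000)
J_ω[:, 0] = z_0
entry J[1][0] = 8.9393

8.939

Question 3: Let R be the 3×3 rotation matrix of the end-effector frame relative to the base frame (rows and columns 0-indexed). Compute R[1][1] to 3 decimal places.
-0.707

End-effector y-axis (col 1 of R) = (0.7071,-0.7071,0.0000)
R[1][1] = -0.7071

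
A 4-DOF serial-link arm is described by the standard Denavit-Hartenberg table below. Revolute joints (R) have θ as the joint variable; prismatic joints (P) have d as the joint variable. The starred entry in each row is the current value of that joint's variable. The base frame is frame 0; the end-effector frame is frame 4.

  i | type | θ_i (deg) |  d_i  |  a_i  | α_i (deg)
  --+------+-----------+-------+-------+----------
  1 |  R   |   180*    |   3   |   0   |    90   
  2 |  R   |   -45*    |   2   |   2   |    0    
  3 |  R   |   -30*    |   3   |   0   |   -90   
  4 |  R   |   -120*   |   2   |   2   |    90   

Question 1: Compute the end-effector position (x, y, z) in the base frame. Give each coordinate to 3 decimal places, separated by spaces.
-3.087 6.732 3.069

after link 1: o_1 = (0.0000, 0.0000, 3.0000)
after link 2: o_2 = (-1.4142, 2.0000, 1.5858)
after link 3: o_3 = (-1.4142, 5.0000, 1.5858)
after link 4: o_4 = (-3.0872, 6.7321, 3.0694)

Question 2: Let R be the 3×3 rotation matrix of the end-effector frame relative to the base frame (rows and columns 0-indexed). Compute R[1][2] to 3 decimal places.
End-effector z-axis (col 2 of R) = (0.2241,-0.5000,0.8365)
R[1][2] = -0.5000

-0.500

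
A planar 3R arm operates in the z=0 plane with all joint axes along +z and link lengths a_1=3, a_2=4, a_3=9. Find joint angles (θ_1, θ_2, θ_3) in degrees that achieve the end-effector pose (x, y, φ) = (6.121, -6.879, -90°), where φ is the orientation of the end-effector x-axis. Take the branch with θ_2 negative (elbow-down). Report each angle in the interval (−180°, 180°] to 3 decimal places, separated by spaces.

45.009 -45.018 -89.991

wrist centre = target − a_3·(cos φ, sin φ) = (6.1210, 2.1210)
cos θ_2 = (41.9653−3²−4²)/(2·3·4) = 0.7069; θ_2 = -45.0178° (elbow-down)
β = atan2(2.1210,6.1210) = 19.1118°; ψ = atan2(-2.8293,5.8275) = -25.8968°
θ_1 = β − ψ = 45.0087°
θ_3 = φ − θ_1 − θ_2 = -89.9908° (wrapped to (-180°,180°])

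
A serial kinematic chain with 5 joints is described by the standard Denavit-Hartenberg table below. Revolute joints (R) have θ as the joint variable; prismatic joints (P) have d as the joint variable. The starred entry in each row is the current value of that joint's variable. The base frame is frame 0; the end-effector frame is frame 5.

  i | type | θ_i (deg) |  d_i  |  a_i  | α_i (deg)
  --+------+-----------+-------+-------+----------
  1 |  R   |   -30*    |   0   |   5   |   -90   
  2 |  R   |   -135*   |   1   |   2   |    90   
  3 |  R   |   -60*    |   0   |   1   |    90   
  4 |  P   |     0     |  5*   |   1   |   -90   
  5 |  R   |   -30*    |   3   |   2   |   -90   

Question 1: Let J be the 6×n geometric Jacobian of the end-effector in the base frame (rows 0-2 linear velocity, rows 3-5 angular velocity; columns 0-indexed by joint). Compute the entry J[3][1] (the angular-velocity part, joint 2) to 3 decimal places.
axis z_1 = (0.5000,0.8660,0.0000); lever o_n−o_1 = (-3.6386,-3.9407,-3.0619)
cross product → J_v[:, 1] = (-2.6517,1.5309,1.1808)
J_ω[:, 1] = z_1
entry J[3][1] = 0.5000

0.500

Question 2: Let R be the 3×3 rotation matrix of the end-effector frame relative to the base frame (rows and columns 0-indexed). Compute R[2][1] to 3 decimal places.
End-effector y-axis (col 1 of R) = (0.6124,-0.3536,0.7071)
R[2][1] = 0.7071

0.707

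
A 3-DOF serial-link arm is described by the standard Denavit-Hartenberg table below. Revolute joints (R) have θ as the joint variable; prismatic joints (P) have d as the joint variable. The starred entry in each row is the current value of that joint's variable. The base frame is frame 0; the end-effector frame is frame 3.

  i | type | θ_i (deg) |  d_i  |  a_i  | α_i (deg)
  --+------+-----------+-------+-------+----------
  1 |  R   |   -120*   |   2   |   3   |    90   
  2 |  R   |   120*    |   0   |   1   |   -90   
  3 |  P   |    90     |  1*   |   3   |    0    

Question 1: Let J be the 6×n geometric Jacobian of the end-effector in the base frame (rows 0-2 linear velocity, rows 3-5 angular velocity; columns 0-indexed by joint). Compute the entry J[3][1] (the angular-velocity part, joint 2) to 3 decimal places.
-0.866

axis z_1 = (-0.8660,0.5000,0.0000); lever o_n−o_1 = (3.2811,-0.3170,0.3660)
cross product → J_v[:, 1] = (0.1830,0.3170,-1.3660)
J_ω[:, 1] = z_1
entry J[3][1] = -0.8660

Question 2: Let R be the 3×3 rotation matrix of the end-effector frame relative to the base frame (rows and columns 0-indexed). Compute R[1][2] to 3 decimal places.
0.750

End-effector z-axis (col 2 of R) = (0.4330,0.7500,-0.5000)
R[1][2] = 0.7500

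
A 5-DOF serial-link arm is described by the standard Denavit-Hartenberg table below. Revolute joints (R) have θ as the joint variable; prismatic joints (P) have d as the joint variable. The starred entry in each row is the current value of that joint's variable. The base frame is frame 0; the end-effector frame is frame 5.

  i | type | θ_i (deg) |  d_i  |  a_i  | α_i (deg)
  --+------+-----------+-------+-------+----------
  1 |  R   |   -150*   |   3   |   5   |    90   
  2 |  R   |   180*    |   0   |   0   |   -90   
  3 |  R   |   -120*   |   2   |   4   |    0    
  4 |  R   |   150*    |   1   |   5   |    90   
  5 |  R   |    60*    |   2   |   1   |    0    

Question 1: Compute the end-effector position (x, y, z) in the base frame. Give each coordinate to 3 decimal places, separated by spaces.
-2.294 1.500 -0.866

after link 1: o_1 = (-4.3301, -2.5000, 3.0000)
after link 2: o_2 = (-4.3301, -2.5000, 3.0000)
after link 3: o_3 = (-7.7942, -0.5000, 1.0000)
after link 4: o_4 = (-2.7942, -0.5000, 0.0000)
after link 5: o_5 = (-2.2942, 1.5000, -0.8660)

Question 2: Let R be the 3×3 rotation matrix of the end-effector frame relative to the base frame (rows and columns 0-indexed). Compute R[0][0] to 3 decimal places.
0.500

End-effector x-axis (col 0 of R) = (0.5000,-0.0000,-0.8660)
R[0][0] = 0.5000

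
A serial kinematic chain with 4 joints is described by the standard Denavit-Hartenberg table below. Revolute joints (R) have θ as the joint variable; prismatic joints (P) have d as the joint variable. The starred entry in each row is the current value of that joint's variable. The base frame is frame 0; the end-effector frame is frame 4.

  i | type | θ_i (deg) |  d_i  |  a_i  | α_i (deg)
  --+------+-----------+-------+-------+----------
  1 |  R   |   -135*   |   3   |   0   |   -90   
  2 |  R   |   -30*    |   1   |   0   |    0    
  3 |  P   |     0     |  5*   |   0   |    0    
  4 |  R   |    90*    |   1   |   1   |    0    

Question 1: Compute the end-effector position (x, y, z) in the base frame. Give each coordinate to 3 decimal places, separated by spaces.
after link 1: o_1 = (0.0000, 0.0000, 3.0000)
after link 2: o_2 = (0.7071, -0.7071, 3.0000)
after link 3: o_3 = (4.2426, -4.2426, 3.0000)
after link 4: o_4 = (4.5962, -5.3033, 2.1340)

4.596 -5.303 2.134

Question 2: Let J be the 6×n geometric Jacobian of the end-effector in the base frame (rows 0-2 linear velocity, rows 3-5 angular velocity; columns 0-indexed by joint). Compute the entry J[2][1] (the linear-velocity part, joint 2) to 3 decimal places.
-0.500

axis z_1 = (0.7071,-0.7071,0.0000); lever o_n−o_1 = (4.5962,-5.3033,-0.8660)
cross product → J_v[:, 1] = (0.6124,0.6124,-0.5000)
J_ω[:, 1] = z_1
entry J[2][1] = -0.5000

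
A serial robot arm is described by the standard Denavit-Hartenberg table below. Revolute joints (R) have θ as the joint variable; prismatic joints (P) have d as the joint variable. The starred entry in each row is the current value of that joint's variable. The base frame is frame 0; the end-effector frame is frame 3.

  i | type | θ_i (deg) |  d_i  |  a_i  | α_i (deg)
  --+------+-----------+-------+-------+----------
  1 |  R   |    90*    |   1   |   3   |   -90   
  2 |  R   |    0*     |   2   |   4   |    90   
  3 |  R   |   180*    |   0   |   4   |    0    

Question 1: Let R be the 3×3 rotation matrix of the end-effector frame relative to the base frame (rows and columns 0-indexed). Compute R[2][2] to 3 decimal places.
1.000

End-effector z-axis (col 2 of R) = (0.0000,0.0000,1.0000)
R[2][2] = 1.0000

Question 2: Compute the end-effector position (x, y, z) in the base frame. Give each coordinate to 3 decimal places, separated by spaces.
after link 1: o_1 = (0.0000, 3.0000, 1.0000)
after link 2: o_2 = (-2.0000, 7.0000, 1.0000)
after link 3: o_3 = (-2.0000, 3.0000, 1.0000)

-2.000 3.000 1.000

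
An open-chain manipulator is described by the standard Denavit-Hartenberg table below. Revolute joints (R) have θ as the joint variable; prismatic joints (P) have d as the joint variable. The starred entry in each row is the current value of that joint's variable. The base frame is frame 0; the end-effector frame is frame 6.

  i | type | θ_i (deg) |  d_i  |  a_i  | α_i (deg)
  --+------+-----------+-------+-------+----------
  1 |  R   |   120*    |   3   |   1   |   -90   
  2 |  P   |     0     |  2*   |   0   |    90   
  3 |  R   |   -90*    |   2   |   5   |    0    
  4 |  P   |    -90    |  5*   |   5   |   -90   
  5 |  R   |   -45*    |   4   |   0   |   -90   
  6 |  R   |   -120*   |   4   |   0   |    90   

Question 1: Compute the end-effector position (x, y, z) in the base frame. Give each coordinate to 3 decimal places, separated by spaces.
9.476 -2.414 7.172

after link 1: o_1 = (-0.5000, 0.8660, 3.0000)
after link 2: o_2 = (-2.2321, -0.1340, 3.0000)
after link 3: o_3 = (2.0981, 2.3660, 5.0000)
after link 4: o_4 = (4.5981, -1.9641, 10.0000)
after link 5: o_5 = (8.0622, 0.0359, 10.0000)
after link 6: o_6 = (9.4764, -2.4136, 7.1716)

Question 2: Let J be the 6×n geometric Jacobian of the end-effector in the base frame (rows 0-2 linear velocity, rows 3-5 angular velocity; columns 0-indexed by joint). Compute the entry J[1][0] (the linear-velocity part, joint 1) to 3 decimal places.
axis z_0 = ẑ; lever o_n−o_0 = (9.4764,-2.4136,7.1716)
cross product → J_v[:, 0] = (2.4136,9.4764,-0.0000)
J_ω[:, 0] = z_0
entry J[1][0] = 9.4764

9.476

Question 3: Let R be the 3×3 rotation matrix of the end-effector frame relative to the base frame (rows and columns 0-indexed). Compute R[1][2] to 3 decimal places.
0.280

End-effector z-axis (col 2 of R) = (-0.7392,0.2803,-0.6124)
R[1][2] = 0.2803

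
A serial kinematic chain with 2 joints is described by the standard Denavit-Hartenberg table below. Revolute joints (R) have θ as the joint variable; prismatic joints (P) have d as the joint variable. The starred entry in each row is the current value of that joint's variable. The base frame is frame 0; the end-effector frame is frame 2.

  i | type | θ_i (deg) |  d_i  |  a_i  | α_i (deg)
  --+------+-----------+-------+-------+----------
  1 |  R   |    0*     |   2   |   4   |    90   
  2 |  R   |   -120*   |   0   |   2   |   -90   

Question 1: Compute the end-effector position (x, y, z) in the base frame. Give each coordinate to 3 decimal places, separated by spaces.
after link 1: o_1 = (4.0000, 0.0000, 2.0000)
after link 2: o_2 = (3.0000, -0.0000, 0.2679)

3.000 -0.000 0.268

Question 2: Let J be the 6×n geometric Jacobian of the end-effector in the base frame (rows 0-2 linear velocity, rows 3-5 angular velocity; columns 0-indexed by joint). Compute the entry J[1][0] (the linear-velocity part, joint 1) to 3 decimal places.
3.000

axis z_0 = ẑ; lever o_n−o_0 = (3.0000,-0.0000,0.2679)
cross product → J_v[:, 0] = (0.0000,3.0000,-0.0000)
J_ω[:, 0] = z_0
entry J[1][0] = 3.0000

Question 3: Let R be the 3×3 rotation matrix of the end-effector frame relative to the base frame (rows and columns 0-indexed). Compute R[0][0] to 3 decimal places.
-0.500

End-effector x-axis (col 0 of R) = (-0.5000,-0.0000,-0.8660)
R[0][0] = -0.5000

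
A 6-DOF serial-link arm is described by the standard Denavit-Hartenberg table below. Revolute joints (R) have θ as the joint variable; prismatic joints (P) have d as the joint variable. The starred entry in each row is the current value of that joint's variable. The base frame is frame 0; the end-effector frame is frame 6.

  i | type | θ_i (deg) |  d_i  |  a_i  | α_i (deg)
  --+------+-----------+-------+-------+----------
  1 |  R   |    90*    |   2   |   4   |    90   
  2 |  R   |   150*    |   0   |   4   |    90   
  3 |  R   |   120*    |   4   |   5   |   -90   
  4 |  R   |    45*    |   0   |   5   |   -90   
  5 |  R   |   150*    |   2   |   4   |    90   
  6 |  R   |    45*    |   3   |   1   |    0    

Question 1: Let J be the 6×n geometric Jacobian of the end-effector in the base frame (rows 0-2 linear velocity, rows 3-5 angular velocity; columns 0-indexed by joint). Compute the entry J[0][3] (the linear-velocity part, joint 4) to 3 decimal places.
-3.142

axis z_3 = (-0.5000,0.7500,-0.4330); lever o_n−o_3 = (2.3022,-5.6145,-0.9476)
cross product → J_v[:, 3] = (-3.1419,-1.4707,1.0806)
J_ω[:, 3] = z_3
entry J[0][3] = -3.1419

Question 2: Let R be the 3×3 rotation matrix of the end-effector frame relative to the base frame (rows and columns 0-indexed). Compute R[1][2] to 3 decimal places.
-0.673

End-effector z-axis (col 2 of R) = (0.7392,-0.6732,-0.0196)
R[1][2] = -0.6732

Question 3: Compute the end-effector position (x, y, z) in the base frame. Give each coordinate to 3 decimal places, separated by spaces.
after link 1: o_1 = (0.0000, 4.0000, 2.0000)
after link 2: o_2 = (-0.0000, 0.5359, 4.0000)
after link 3: o_3 = (4.3301, 4.7010, 6.2141)
after link 4: o_4 = (7.3920, 4.4641, 2.2684)
after link 5: o_5 = (5.0459, 1.8087, 4.9969)
after link 6: o_6 = (6.6323, -0.9135, 5.2665)

6.632 -0.914 5.266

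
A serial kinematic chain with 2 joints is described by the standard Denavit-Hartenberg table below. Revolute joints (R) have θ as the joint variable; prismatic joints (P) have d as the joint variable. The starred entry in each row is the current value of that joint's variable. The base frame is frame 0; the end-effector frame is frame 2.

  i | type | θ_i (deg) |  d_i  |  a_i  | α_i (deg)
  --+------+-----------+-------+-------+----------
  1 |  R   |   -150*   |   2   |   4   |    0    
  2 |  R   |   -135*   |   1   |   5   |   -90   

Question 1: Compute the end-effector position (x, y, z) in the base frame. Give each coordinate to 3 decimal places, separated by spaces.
-2.170 2.830 3.000

after link 1: o_1 = (-3.4641, -2.0000, 2.0000)
after link 2: o_2 = (-2.1700, 2.8296, 3.0000)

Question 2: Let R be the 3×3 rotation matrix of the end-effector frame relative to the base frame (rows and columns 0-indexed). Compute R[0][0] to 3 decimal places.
0.259

End-effector x-axis (col 0 of R) = (0.2588,0.9659,0.0000)
R[0][0] = 0.2588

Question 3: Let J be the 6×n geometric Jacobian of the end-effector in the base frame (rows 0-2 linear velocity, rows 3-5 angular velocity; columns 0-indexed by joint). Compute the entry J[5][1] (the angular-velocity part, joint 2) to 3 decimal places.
1.000

axis z_1 = (0.0000,0.0000,1.0000); lever o_n−o_1 = (1.2941,4.8296,1.0000)
cross product → J_v[:, 1] = (-4.8296,1.2941,0.0000)
J_ω[:, 1] = z_1
entry J[5][1] = 1.0000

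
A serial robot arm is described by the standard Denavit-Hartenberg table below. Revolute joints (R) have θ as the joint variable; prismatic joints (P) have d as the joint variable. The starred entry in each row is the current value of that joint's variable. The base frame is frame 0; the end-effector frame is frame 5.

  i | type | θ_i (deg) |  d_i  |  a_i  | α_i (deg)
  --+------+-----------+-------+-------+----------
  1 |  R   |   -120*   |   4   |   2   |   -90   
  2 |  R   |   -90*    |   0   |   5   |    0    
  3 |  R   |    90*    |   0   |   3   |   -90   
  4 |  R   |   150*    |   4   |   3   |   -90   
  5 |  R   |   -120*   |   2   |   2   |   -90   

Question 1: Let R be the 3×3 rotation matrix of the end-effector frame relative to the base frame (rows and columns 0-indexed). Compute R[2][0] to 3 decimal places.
End-effector x-axis (col 0 of R) = (0.0000,-0.5000,-0.8660)
R[2][0] = -0.8660

-0.866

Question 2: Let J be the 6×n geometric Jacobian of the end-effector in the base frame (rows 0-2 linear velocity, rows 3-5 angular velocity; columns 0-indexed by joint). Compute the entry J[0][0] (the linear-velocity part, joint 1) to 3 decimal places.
2.330

axis z_0 = ẑ; lever o_n−o_0 = (-0.5000,-2.3301,3.2679)
cross product → J_v[:, 0] = (2.3301,-0.5000,0.0000)
J_ω[:, 0] = z_0
entry J[0][0] = 2.3301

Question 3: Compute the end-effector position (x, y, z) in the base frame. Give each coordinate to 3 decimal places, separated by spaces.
after link 1: o_1 = (-1.0000, -1.7321, 4.0000)
after link 2: o_2 = (-1.0000, -1.7321, 9.0000)
after link 3: o_3 = (-2.5000, -4.3301, 9.0000)
after link 4: o_4 = (-2.5000, -1.3301, 5.0000)
after link 5: o_5 = (-0.5000, -2.3301, 3.2679)

-0.500 -2.330 3.268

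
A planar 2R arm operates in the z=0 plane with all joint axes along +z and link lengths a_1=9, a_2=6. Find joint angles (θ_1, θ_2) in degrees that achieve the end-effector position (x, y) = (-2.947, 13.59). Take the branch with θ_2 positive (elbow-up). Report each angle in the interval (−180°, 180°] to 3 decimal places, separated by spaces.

cos θ_2 = (193.3729−9²−6²)/(2·9·6) = 0.7072; θ_2 = 44.9960° (elbow-up)
β = atan2(13.5900,-2.9470) = 102.2352°; ψ = atan2(4.2423,13.2429) = 17.7627°
θ_1 = β − ψ = 84.4725°

84.472 44.996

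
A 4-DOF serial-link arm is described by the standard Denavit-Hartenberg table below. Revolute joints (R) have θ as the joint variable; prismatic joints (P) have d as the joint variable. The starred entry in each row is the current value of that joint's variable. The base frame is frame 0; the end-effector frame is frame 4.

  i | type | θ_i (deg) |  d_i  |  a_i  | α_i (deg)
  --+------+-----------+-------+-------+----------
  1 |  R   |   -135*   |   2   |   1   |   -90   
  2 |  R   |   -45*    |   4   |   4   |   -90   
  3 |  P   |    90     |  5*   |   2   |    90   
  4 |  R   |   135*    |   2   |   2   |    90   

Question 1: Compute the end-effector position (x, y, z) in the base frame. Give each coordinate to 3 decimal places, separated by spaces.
after link 1: o_1 = (-0.7071, -0.7071, 2.0000)
after link 2: o_2 = (0.1213, -5.5355, 4.8284)
after link 3: o_3 = (-3.7929, -6.6213, 1.2929)
after link 4: o_4 = (-4.5000, -9.3284, 1.7071)

-4.500 -9.328 1.707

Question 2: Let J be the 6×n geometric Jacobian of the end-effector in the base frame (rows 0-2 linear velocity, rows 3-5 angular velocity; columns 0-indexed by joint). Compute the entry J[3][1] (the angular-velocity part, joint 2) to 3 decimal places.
0.707

axis z_1 = (0.7071,-0.7071,0.0000); lever o_n−o_1 = (-3.7929,-8.6213,-0.2929)
cross product → J_v[:, 1] = (0.2071,0.2071,-8.7782)
J_ω[:, 1] = z_1
entry J[3][1] = 0.7071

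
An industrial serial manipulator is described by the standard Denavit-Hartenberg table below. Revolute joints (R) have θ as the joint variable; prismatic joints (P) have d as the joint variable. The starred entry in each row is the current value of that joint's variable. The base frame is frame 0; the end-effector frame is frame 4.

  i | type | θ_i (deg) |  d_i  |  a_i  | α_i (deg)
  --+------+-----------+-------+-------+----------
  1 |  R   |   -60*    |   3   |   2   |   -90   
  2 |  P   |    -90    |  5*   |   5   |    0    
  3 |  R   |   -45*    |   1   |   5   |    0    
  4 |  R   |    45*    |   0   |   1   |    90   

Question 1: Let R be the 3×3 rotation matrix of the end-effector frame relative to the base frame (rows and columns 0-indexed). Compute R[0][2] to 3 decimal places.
End-effector z-axis (col 2 of R) = (-0.5000,0.8660,0.0000)
R[0][2] = -0.5000

-0.500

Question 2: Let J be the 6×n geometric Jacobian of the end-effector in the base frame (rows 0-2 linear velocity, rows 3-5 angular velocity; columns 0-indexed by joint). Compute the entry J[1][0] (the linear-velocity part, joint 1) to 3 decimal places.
axis z_0 = ẑ; lever o_n−o_0 = (4.4284,4.3298,12.5355)
cross product → J_v[:, 0] = (-4.3298,4.4284,0.0000)
J_ω[:, 0] = z_0
entry J[1][0] = 4.4284

4.428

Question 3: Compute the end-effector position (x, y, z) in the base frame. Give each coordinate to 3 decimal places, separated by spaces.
after link 1: o_1 = (1.0000, -1.7321, 3.0000)
after link 2: o_2 = (5.3301, 0.7679, 8.0000)
after link 3: o_3 = (4.4284, 4.3298, 11.5355)
after link 4: o_4 = (4.4284, 4.3298, 12.5355)

4.428 4.330 12.536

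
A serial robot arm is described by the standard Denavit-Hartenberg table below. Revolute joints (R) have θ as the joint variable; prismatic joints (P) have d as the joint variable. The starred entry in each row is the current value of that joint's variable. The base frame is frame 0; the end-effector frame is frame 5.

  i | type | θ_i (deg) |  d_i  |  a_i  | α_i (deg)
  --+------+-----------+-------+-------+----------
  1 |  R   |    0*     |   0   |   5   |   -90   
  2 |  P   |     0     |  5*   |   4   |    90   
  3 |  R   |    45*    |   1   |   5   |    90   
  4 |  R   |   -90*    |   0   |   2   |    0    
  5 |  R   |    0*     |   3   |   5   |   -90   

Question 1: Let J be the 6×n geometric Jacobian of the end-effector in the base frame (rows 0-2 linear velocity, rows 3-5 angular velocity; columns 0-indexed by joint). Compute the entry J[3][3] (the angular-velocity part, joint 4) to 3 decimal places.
axis z_3 = (0.7071,-0.7071,0.0000); lever o_n−o_3 = (2.1213,-2.1213,-7.0000)
cross product → J_v[:, 3] = (4.9497,4.9497,-0.0000)
J_ω[:, 3] = z_3
entry J[3][3] = 0.7071

0.707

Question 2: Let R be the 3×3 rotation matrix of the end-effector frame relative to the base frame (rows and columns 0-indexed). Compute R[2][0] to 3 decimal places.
End-effector x-axis (col 0 of R) = (0.0000,-0.0000,-1.0000)
R[2][0] = -1.0000

-1.000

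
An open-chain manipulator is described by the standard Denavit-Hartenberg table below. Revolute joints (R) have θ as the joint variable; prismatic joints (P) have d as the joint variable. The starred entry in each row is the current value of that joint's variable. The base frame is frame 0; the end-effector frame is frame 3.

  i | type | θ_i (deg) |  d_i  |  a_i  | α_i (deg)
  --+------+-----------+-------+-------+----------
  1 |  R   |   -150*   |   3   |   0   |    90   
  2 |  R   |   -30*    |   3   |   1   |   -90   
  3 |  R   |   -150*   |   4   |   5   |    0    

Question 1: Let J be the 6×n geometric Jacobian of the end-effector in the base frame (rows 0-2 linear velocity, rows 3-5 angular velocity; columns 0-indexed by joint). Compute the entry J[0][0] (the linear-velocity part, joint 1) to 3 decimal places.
axis z_0 = ẑ; lever o_n−o_0 = (-1.9845,5.2051,8.1292)
cross product → J_v[:, 0] = (-5.2051,-1.9845,0.0000)
J_ω[:, 0] = z_0
entry J[0][0] = -5.2051

-5.205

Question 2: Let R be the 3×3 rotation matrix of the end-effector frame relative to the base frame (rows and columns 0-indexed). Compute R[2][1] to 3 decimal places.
-0.250

End-effector y-axis (col 1 of R) = (-0.8080,0.5335,-0.2500)
R[2][1] = -0.2500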